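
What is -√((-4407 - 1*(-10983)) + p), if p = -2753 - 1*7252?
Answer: -3*I*√381 ≈ -58.558*I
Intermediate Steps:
p = -10005 (p = -2753 - 7252 = -10005)
-√((-4407 - 1*(-10983)) + p) = -√((-4407 - 1*(-10983)) - 10005) = -√((-4407 + 10983) - 10005) = -√(6576 - 10005) = -√(-3429) = -3*I*√381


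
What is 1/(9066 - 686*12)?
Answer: 1/834 ≈ 0.0011990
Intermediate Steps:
1/(9066 - 686*12) = 1/(9066 - 8232) = 1/834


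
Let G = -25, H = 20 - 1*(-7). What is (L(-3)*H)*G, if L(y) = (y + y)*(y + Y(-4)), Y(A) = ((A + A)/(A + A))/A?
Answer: -26325/2 ≈ -13163.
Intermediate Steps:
H = 27 (H = 20 + 7 = 27)
Y(A) = 1/A (Y(A) = ((2*A)/((2*A)))/A = ((2*A)*(1/(2*A)))/A = 1/A)
L(y) = 2*y*(-¼ + y) (L(y) = (y + y)*(y + 1/(-4)) = (2*y)*(y - ¼) = (2*y)*(-¼ + y) = 2*y*(-¼ + y))
(L(-3)*H)*G = (((½)*(-3)*(-1 + 4*(-3)))*27)*(-25) = (((½)*(-3)*(-1 - 12))*27)*(-25) = (((½)*(-3)*(-13))*27)*(-25) = ((39/2)*27)*(-25) = (1053/2)*(-25) = -26325/2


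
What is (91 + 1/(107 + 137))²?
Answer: 493062025/59536 ≈ 8281.8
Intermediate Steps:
(91 + 1/(107 + 137))² = (91 + 1/244)² = (22205/244)² = 493062025/59536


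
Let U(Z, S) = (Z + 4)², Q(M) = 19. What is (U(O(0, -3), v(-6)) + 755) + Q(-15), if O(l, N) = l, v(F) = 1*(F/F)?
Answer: 790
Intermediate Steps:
v(F) = 1 (v(F) = 1*1 = 1)
U(Z, S) = (4 + Z)²
(U(O(0, -3), v(-6)) + 755) + Q(-15) = ((4 + 0)² + 755) + 19 = (4² + 755) + 19 = (16 + 755) + 19 = 771 + 19 = 790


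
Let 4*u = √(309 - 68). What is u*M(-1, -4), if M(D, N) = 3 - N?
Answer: 7*√241/4 ≈ 27.167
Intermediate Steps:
u = √241/4 (u = √(309 - 68)/4 = √241/4 ≈ 3.8810)
u*M(-1, -4) = (√241/4)*(3 - 1*(-4)) = (√241/4)*(3 + 4) = (√241/4)*7 = 7*√241/4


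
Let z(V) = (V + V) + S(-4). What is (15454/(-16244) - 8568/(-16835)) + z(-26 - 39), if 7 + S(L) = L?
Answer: -2762852917/19533410 ≈ -141.44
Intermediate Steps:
S(L) = -7 + L
z(V) = -11 + 2*V (z(V) = (V + V) + (-7 - 4) = 2*V - 11 = -11 + 2*V)
(15454/(-16244) - 8568/(-16835)) + z(-26 - 39) = (15454/(-16244) - 8568/(-16835)) + (-11 + 2*(-26 - 39)) = (15454*(-1/16244) - 8568*(-1/16835)) + (-11 + 2*(-65)) = (-7727/8122 + 1224/2405) + (-11 - 130) = -8642107/19533410 - 141 = -2762852917/19533410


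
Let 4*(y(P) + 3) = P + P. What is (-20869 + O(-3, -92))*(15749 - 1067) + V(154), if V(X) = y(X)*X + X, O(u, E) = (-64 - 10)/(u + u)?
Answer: -306206030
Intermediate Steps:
y(P) = -3 + P/2 (y(P) = -3 + (P + P)/4 = -3 + (2*P)/4 = -3 + P/2)
O(u, E) = -37/u (O(u, E) = -74*1/(2*u) = -37/u)
V(X) = X + X*(-3 + X/2) (V(X) = (-3 + X/2)*X + X = X*(-3 + X/2) + X = X + X*(-3 + X/2))
(-20869 + O(-3, -92))*(15749 - 1067) + V(154) = (-20869 - 37/(-3))*(15749 - 1067) + (½)*154*(-4 + 154) = (-20869 - 37*(-⅓))*14682 + (½)*154*150 = (-20869 + 37/3)*14682 + 11550 = -62570/3*14682 + 11550 = -306217580 + 11550 = -306206030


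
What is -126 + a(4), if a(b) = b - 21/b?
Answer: -509/4 ≈ -127.25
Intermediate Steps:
-126 + a(4) = -126 + (4 - 21/4) = -126 - 5/4 = -509/4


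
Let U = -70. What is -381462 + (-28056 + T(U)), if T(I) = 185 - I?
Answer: -409263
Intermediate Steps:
-381462 + (-28056 + T(U)) = -381462 + (-28056 + (185 - 1*(-70))) = -381462 + (-28056 + (185 + 70)) = -381462 + (-28056 + 255) = -381462 - 27801 = -409263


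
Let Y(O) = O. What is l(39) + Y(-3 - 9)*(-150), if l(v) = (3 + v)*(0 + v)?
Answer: 3438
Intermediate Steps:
l(v) = v*(3 + v) (l(v) = (3 + v)*v = v*(3 + v))
l(39) + Y(-3 - 9)*(-150) = 39*(3 + 39) + (-3 - 9)*(-150) = 39*42 - 12*(-150) = 1638 + 1800 = 3438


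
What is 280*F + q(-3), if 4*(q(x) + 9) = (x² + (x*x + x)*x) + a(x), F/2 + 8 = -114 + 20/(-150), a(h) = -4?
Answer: -820883/12 ≈ -68407.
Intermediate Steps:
F = -3664/15 (F = -16 + 2*(-114 + 20/(-150)) = -16 + 2*(-114 + 20*(-1/150)) = -16 + 2*(-114 - 2/15) = -16 + 2*(-1712/15) = -16 - 3424/15 = -3664/15 ≈ -244.27)
q(x) = -10 + x²/4 + x*(x + x²)/4 (q(x) = -9 + ((x² + (x*x + x)*x) - 4)/4 = -9 + ((x² + (x² + x)*x) - 4)/4 = -9 + ((x² + (x + x²)*x) - 4)/4 = -9 + ((x² + x*(x + x²)) - 4)/4 = -9 + (-4 + x² + x*(x + x²))/4 = -9 + (-1 + x²/4 + x*(x + x²)/4) = -10 + x²/4 + x*(x + x²)/4)
280*F + q(-3) = 280*(-3664/15) + (-10 + (½)*(-3)² + (¼)*(-3)³) = -205184/3 + (-10 + (½)*9 + (¼)*(-27)) = -205184/3 + (-10 + 9/2 - 27/4) = -205184/3 - 49/4 = -820883/12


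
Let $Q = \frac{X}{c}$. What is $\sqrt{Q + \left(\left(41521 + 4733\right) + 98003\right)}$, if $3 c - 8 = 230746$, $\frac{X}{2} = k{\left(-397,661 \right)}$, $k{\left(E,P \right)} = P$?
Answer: $\frac{4 \sqrt{13335611676151}}{38459} \approx 379.81$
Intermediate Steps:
$X = 1322$ ($X = 2 \cdot 661 = 1322$)
$c = 76918$ ($c = \frac{8}{3} + \frac{1}{3} \cdot 230746 = \frac{8}{3} + \frac{230746}{3} = 76918$)
$Q = \frac{661}{38459}$ ($Q = \frac{1322}{76918} = 1322 \cdot \frac{1}{76918} = \frac{661}{38459} \approx 0.017187$)
$\sqrt{Q + \left(\left(41521 + 4733\right) + 98003\right)} = \sqrt{\frac{661}{38459} + \left(\left(41521 + 4733\right) + 98003\right)} = \sqrt{\frac{661}{38459} + \left(46254 + 98003\right)} = \sqrt{\frac{661}{38459} + 144257} = \sqrt{\frac{5547980624}{38459}} = \frac{4 \sqrt{13335611676151}}{38459}$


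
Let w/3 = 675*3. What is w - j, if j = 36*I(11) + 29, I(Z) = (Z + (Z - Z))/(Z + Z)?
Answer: 6028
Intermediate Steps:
I(Z) = 1/2 (I(Z) = (Z + 0)/((2*Z)) = Z*(1/(2*Z)) = 1/2)
j = 47 (j = 36*(1/2) + 29 = 18 + 29 = 47)
w = 6075 (w = 3*(675*3) = 3*2025 = 6075)
w - j = 6075 - 1*47 = 6075 - 47 = 6028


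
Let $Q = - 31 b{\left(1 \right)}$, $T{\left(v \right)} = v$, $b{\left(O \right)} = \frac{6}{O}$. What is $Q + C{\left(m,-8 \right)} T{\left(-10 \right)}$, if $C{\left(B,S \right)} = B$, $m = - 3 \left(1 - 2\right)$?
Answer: $-216$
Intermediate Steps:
$m = 3$ ($m = \left(-3\right) \left(-1\right) = 3$)
$Q = -186$ ($Q = - 31 \cdot \frac{6}{1} = - 31 \cdot 6 \cdot 1 = \left(-31\right) 6 = -186$)
$Q + C{\left(m,-8 \right)} T{\left(-10 \right)} = -186 + 3 \left(-10\right) = -186 - 30 = -216$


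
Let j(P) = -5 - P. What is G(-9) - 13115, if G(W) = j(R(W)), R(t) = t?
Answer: -13111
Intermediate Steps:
G(W) = -5 - W
G(-9) - 13115 = (-5 - 1*(-9)) - 13115 = (-5 + 9) - 13115 = 4 - 13115 = -13111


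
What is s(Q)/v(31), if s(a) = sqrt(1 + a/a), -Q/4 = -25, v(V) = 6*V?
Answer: sqrt(2)/186 ≈ 0.0076033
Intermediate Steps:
Q = 100 (Q = -4*(-25) = 100)
s(a) = sqrt(2) (s(a) = sqrt(1 + 1) = sqrt(2))
s(Q)/v(31) = sqrt(2)/((6*31)) = sqrt(2)/186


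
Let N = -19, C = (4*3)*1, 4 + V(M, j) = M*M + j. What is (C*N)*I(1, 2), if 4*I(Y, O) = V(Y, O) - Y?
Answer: 114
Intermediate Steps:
V(M, j) = -4 + j + M² (V(M, j) = -4 + (M*M + j) = -4 + (M² + j) = -4 + (j + M²) = -4 + j + M²)
C = 12 (C = 12*1 = 12)
I(Y, O) = -1 - Y/4 + O/4 + Y²/4 (I(Y, O) = ((-4 + O + Y²) - Y)/4 = (-4 + O + Y² - Y)/4 = -1 - Y/4 + O/4 + Y²/4)
(C*N)*I(1, 2) = (12*(-19))*(-1 - ¼*1 + (¼)*2 + (¼)*1²) = -228*(-1 - ¼ + ½ + (¼)*1) = -228*(-1 - ¼ + ½ + ¼) = -228*(-½) = 114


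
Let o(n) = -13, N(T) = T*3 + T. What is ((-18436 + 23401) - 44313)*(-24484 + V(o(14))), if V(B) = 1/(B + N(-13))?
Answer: 62620807428/65 ≈ 9.6340e+8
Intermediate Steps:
N(T) = 4*T (N(T) = 3*T + T = 4*T)
V(B) = 1/(-52 + B) (V(B) = 1/(B + 4*(-13)) = 1/(B - 52) = 1/(-52 + B))
((-18436 + 23401) - 44313)*(-24484 + V(o(14))) = ((-18436 + 23401) - 44313)*(-24484 + 1/(-52 - 13)) = (4965 - 44313)*(-24484 + 1/(-65)) = -39348*(-24484 - 1/65) = -39348*(-1591461/65) = 62620807428/65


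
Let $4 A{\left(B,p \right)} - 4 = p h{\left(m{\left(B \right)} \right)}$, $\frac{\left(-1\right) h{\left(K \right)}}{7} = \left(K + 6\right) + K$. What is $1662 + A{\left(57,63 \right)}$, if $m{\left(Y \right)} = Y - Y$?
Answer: $\frac{2003}{2} \approx 1001.5$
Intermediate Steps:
$m{\left(Y \right)} = 0$
$h{\left(K \right)} = -42 - 14 K$ ($h{\left(K \right)} = - 7 \left(\left(K + 6\right) + K\right) = - 7 \left(\left(6 + K\right) + K\right) = - 7 \left(6 + 2 K\right) = -42 - 14 K$)
$A{\left(B,p \right)} = 1 - \frac{21 p}{2}$ ($A{\left(B,p \right)} = 1 + \frac{p \left(-42 - 0\right)}{4} = 1 + \frac{p \left(-42 + 0\right)}{4} = 1 + \frac{p \left(-42\right)}{4} = 1 + \frac{\left(-42\right) p}{4} = 1 - \frac{21 p}{2}$)
$1662 + A{\left(57,63 \right)} = 1662 + \left(1 - \frac{1323}{2}\right) = 1662 - \frac{1321}{2} = \frac{2003}{2}$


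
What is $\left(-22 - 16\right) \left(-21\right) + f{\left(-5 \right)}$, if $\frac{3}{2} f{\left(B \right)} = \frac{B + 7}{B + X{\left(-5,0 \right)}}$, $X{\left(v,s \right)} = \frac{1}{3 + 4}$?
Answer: $\frac{40684}{51} \approx 797.73$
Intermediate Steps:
$X{\left(v,s \right)} = \frac{1}{7}$
$f{\left(B \right)} = \frac{2 \left(7 + B\right)}{3 \left(\frac{1}{7} + B\right)}$ ($f{\left(B \right)} = \frac{2 \frac{B + 7}{B + \frac{1}{7}}}{3} = \frac{2 \frac{7 + B}{\frac{1}{7} + B}}{3} = \frac{2 \left(7 + B\right)}{3 \left(\frac{1}{7} + B\right)}$)
$\left(-22 - 16\right) \left(-21\right) + f{\left(-5 \right)} = \left(-22 - 16\right) \left(-21\right) + \frac{14 \left(7 - 5\right)}{3 \left(1 + 7 \left(-5\right)\right)} = \left(-22 - 16\right) \left(-21\right) + \frac{14}{3} \frac{1}{1 - 35} \cdot 2 = \left(-38\right) \left(-21\right) + \frac{14}{3} \frac{1}{-34} \cdot 2 = 798 + \frac{14}{3} \left(- \frac{1}{34}\right) 2 = 798 - \frac{14}{51} = \frac{40684}{51}$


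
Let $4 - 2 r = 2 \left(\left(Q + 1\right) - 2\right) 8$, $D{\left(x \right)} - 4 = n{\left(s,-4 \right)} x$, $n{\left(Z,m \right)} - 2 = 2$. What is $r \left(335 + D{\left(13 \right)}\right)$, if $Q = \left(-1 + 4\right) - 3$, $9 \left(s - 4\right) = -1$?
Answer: $3910$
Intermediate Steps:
$s = \frac{35}{9}$ ($s = 4 + \frac{1}{9} \left(-1\right) = 4 - \frac{1}{9} = \frac{35}{9} \approx 3.8889$)
$n{\left(Z,m \right)} = 4$ ($n{\left(Z,m \right)} = 2 + 2 = 4$)
$Q = 0$ ($Q = 3 - 3 = 0$)
$D{\left(x \right)} = 4 + 4 x$
$r = 10$ ($r = 2 - \frac{2 \left(\left(0 + 1\right) - 2\right) 8}{2} = 2 - \frac{2 \left(1 - 2\right) 8}{2} = 2 - \frac{2 \left(-1\right) 8}{2} = 2 - \frac{\left(-2\right) 8}{2} = 2 - -8 = 2 + 8 = 10$)
$r \left(335 + D{\left(13 \right)}\right) = 10 \left(335 + \left(4 + 4 \cdot 13\right)\right) = 10 \left(335 + \left(4 + 52\right)\right) = 10 \left(335 + 56\right) = 10 \cdot 391 = 3910$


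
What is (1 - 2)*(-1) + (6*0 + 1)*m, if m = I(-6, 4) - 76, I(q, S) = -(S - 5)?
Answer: -74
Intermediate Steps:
I(q, S) = 5 - S (I(q, S) = -(-5 + S) = 5 - S)
m = -75 (m = (5 - 1*4) - 76 = (5 - 4) - 76 = 1 - 76 = -75)
(1 - 2)*(-1) + (6*0 + 1)*m = (1 - 2)*(-1) + (6*0 + 1)*(-75) = -1*(-1) + (0 + 1)*(-75) = 1 + 1*(-75) = 1 - 75 = -74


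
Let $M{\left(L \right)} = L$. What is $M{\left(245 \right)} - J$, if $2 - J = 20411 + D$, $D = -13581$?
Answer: $7073$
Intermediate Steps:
$J = -6828$ ($J = 2 - \left(20411 - 13581\right) = 2 - 6830 = -6828$)
$M{\left(245 \right)} - J = 245 - -6828 = 245 + 6828 = 7073$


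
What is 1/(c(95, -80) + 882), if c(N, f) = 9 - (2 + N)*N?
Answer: -1/8324 ≈ -0.00012013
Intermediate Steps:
c(N, f) = 9 - N*(2 + N)
1/(c(95, -80) + 882) = 1/((9 - 1*95**2 - 2*95) + 882) = 1/((9 - 1*9025 - 190) + 882) = 1/((9 - 9025 - 190) + 882) = 1/(-9206 + 882) = 1/(-8324) = -1/8324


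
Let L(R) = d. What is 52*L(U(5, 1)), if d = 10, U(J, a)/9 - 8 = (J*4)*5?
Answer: 520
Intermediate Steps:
U(J, a) = 72 + 180*J (U(J, a) = 72 + 9*((J*4)*5) = 72 + 9*((4*J)*5) = 72 + 9*(20*J) = 72 + 180*J)
L(R) = 10
52*L(U(5, 1)) = 52*10 = 520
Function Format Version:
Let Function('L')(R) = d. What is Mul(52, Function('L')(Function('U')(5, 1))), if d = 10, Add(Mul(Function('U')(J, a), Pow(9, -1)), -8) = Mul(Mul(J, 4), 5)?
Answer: 520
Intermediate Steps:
Function('U')(J, a) = Add(72, Mul(180, J)) (Function('U')(J, a) = Add(72, Mul(9, Mul(Mul(J, 4), 5))) = Add(72, Mul(9, Mul(Mul(4, J), 5))) = Add(72, Mul(9, Mul(20, J))) = Add(72, Mul(180, J)))
Function('L')(R) = 10
Mul(52, Function('L')(Function('U')(5, 1))) = Mul(52, 10) = 520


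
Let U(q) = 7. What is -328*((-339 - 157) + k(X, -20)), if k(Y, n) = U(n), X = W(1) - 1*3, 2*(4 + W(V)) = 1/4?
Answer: 160392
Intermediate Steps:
W(V) = -31/8 (W(V) = -4 + (1/2)/4 = -4 + (1/2)*(1/4) = -4 + 1/8 = -31/8)
X = -55/8 (X = -31/8 - 1*3 = -31/8 - 3 = -55/8 ≈ -6.8750)
k(Y, n) = 7
-328*((-339 - 157) + k(X, -20)) = -328*((-339 - 157) + 7) = -328*(-496 + 7) = -328*(-489) = 160392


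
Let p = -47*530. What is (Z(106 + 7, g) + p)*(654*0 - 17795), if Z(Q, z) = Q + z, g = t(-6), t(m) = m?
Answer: 441369385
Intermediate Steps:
p = -24910
g = -6
(Z(106 + 7, g) + p)*(654*0 - 17795) = (((106 + 7) - 6) - 24910)*(654*0 - 17795) = ((113 - 6) - 24910)*(0 - 17795) = (107 - 24910)*(-17795) = -24803*(-17795) = 441369385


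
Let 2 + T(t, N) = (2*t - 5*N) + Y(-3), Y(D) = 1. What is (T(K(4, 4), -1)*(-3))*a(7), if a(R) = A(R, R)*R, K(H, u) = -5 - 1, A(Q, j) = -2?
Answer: -336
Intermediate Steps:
K(H, u) = -6
a(R) = -2*R
T(t, N) = -1 - 5*N + 2*t (T(t, N) = -2 + ((2*t - 5*N) + 1) = -2 + ((-5*N + 2*t) + 1) = -2 + (1 - 5*N + 2*t) = -1 - 5*N + 2*t)
(T(K(4, 4), -1)*(-3))*a(7) = ((-1 - 5*(-1) + 2*(-6))*(-3))*(-2*7) = ((-1 + 5 - 12)*(-3))*(-14) = -8*(-3)*(-14) = 24*(-14) = -336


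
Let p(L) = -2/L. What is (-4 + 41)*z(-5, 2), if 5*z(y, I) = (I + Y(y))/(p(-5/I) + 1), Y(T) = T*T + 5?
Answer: 1184/9 ≈ 131.56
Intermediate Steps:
Y(T) = 5 + T² (Y(T) = T² + 5 = 5 + T²)
z(y, I) = (5 + I + y²)/(5*(1 + 2*I/5)) (z(y, I) = ((I + (5 + y²))/(-2*(-I/5) + 1))/5 = ((5 + I + y²)/(-(-2)*I/5 + 1))/5 = ((5 + I + y²)/(2*I/5 + 1))/5 = ((5 + I + y²)/(1 + 2*I/5))/5 = (5 + I + y²)/(5*(1 + 2*I/5)))
(-4 + 41)*z(-5, 2) = (-4 + 41)*((5 + 2 + (-5)²)/(5 + 2*2)) = 37*((5 + 2 + 25)/(5 + 4)) = 37*(32/9) = 1184/9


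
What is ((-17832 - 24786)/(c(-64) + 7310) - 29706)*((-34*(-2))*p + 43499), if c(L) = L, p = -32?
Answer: -4448261732481/3623 ≈ -1.2278e+9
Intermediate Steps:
((-17832 - 24786)/(c(-64) + 7310) - 29706)*((-34*(-2))*p + 43499) = ((-17832 - 24786)/(-64 + 7310) - 29706)*(-34*(-2)*(-32) + 43499) = (-42618/7246 - 29706)*(68*(-32) + 43499) = (-42618*1/7246 - 29706)*(-2176 + 43499) = (-21309/3623 - 29706)*41323 = -107646147/3623*41323 = -4448261732481/3623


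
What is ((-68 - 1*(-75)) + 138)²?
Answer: 21025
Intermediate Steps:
((-68 - 1*(-75)) + 138)² = ((-68 + 75) + 138)² = (7 + 138)² = 145² = 21025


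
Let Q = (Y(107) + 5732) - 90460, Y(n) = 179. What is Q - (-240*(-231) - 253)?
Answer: -139736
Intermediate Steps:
Q = -84549 (Q = (179 + 5732) - 90460 = 5911 - 90460 = -84549)
Q - (-240*(-231) - 253) = -84549 - (-240*(-231) - 253) = -84549 - (55440 - 253) = -84549 - 1*55187 = -84549 - 55187 = -139736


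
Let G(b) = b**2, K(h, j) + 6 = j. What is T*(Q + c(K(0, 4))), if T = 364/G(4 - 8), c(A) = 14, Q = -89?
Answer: -6825/4 ≈ -1706.3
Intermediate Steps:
K(h, j) = -6 + j
T = 91/4 (T = 364/((4 - 8)**2) = 364/((-4)**2) = 364/16 = 364*(1/16) = 91/4 ≈ 22.750)
T*(Q + c(K(0, 4))) = 91*(-89 + 14)/4 = (91/4)*(-75) = -6825/4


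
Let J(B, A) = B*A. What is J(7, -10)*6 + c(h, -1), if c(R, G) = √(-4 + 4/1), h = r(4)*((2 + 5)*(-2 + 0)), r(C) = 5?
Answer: -420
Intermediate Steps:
J(B, A) = A*B
h = -70 (h = 5*((2 + 5)*(-2 + 0)) = 5*(7*(-2)) = 5*(-14) = -70)
c(R, G) = 0 (c(R, G) = √(-4 + 4*1) = √(-4 + 4) = √0 = 0)
J(7, -10)*6 + c(h, -1) = -10*7*6 + 0 = -70*6 + 0 = -420 + 0 = -420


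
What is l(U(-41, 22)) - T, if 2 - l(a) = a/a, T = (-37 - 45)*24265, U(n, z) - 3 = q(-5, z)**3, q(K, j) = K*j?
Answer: 1989731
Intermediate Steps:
U(n, z) = 3 - 125*z**3 (U(n, z) = 3 + (-5*z)**3 = 3 - 125*z**3)
T = -1989730 (T = -82*24265 = -1989730)
l(a) = 1 (l(a) = 2 - a/a = 2 - 1*1 = 2 - 1 = 1)
l(U(-41, 22)) - T = 1 - 1*(-1989730) = 1 + 1989730 = 1989731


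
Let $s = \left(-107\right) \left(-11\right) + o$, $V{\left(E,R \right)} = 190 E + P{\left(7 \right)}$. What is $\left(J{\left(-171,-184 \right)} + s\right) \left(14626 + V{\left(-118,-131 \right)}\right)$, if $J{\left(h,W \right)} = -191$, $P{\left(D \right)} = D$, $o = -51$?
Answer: $-7280845$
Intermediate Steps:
$V{\left(E,R \right)} = 7 + 190 E$ ($V{\left(E,R \right)} = 190 E + 7 = 7 + 190 E$)
$s = 1126$ ($s = \left(-107\right) \left(-11\right) - 51 = 1177 - 51 = 1126$)
$\left(J{\left(-171,-184 \right)} + s\right) \left(14626 + V{\left(-118,-131 \right)}\right) = \left(-191 + 1126\right) \left(14626 + \left(7 + 190 \left(-118\right)\right)\right) = 935 \left(14626 + \left(7 - 22420\right)\right) = 935 \left(14626 - 22413\right) = 935 \left(-7787\right) = -7280845$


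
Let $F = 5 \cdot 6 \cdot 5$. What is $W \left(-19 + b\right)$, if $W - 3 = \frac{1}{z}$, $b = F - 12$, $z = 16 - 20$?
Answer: $\frac{1309}{4} \approx 327.25$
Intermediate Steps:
$F = 150$ ($F = 30 \cdot 5 = 150$)
$z = -4$ ($z = 16 - 20 = -4$)
$b = 138$ ($b = 150 - 12 = 138$)
$W = \frac{11}{4}$ ($W = 3 + \frac{1}{-4} = 3 - \frac{1}{4} = \frac{11}{4} \approx 2.75$)
$W \left(-19 + b\right) = \frac{11 \left(-19 + 138\right)}{4} = \frac{11}{4} \cdot 119 = \frac{1309}{4}$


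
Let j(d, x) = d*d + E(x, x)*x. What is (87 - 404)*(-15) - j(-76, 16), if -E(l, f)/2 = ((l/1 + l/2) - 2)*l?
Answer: 10243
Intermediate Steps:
E(l, f) = -2*l*(-2 + 3*l/2) (E(l, f) = -2*((l/1 + l/2) - 2)*l = -2*((l*1 + l*(½)) - 2)*l = -2*((l + l/2) - 2)*l = -2*(3*l/2 - 2)*l = -2*(-2 + 3*l/2)*l = -2*l*(-2 + 3*l/2))
j(d, x) = d² + x²*(4 - 3*x) (j(d, x) = d*d + (x*(4 - 3*x))*x = d² + x²*(4 - 3*x))
(87 - 404)*(-15) - j(-76, 16) = (87 - 404)*(-15) - ((-76)² + 16²*(4 - 3*16)) = -317*(-15) - (5776 + 256*(4 - 48)) = 4755 - (5776 + 256*(-44)) = 4755 - (5776 - 11264) = 4755 - 1*(-5488) = 4755 + 5488 = 10243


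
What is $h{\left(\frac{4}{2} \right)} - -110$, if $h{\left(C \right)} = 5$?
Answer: $115$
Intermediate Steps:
$h{\left(\frac{4}{2} \right)} - -110 = 5 - -110 = 5 + 110 = 115$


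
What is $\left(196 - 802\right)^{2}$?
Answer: $367236$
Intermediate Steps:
$\left(196 - 802\right)^{2} = \left(-606\right)^{2} = 367236$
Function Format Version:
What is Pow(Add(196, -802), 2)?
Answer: 367236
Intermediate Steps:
Pow(Add(196, -802), 2) = Pow(-606, 2) = 367236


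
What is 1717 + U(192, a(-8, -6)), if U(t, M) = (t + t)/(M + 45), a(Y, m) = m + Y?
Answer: 53611/31 ≈ 1729.4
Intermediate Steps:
a(Y, m) = Y + m
U(t, M) = 2*t/(45 + M) (U(t, M) = (2*t)/(45 + M) = 2*t/(45 + M))
1717 + U(192, a(-8, -6)) = 1717 + 2*192/(45 + (-8 - 6)) = 1717 + 2*192/(45 - 14) = 1717 + 2*192/31 = 1717 + 2*192*(1/31) = 1717 + 384/31 = 53611/31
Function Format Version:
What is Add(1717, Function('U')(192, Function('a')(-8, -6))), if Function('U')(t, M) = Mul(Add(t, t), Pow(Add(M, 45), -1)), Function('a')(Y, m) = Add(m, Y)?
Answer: Rational(53611, 31) ≈ 1729.4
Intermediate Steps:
Function('a')(Y, m) = Add(Y, m)
Function('U')(t, M) = Mul(2, t, Pow(Add(45, M), -1)) (Function('U')(t, M) = Mul(Mul(2, t), Pow(Add(45, M), -1)) = Mul(2, t, Pow(Add(45, M), -1)))
Add(1717, Function('U')(192, Function('a')(-8, -6))) = Add(1717, Mul(2, 192, Pow(Add(45, Add(-8, -6)), -1))) = Add(1717, Mul(2, 192, Pow(Add(45, -14), -1))) = Add(1717, Mul(2, 192, Pow(31, -1))) = Add(1717, Mul(2, 192, Rational(1, 31))) = Add(1717, Rational(384, 31)) = Rational(53611, 31)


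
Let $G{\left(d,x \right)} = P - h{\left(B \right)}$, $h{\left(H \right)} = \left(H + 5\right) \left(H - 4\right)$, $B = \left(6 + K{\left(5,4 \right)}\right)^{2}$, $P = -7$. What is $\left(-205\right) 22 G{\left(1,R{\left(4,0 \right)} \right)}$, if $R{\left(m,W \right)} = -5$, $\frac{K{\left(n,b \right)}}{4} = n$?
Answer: $2063951890$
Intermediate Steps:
$K{\left(n,b \right)} = 4 n$
$B = 676$ ($B = \left(6 + 4 \cdot 5\right)^{2} = \left(6 + 20\right)^{2} = 26^{2} = 676$)
$h{\left(H \right)} = \left(-4 + H\right) \left(5 + H\right)$ ($h{\left(H \right)} = \left(5 + H\right) \left(-4 + H\right) = \left(-4 + H\right) \left(5 + H\right)$)
$G{\left(d,x \right)} = -457639$ ($G{\left(d,x \right)} = -7 - \left(-20 + 676 + 676^{2}\right) = -7 - \left(-20 + 676 + 456976\right) = -7 - 457632 = -457639$)
$\left(-205\right) 22 G{\left(1,R{\left(4,0 \right)} \right)} = \left(-205\right) 22 \left(-457639\right) = \left(-4510\right) \left(-457639\right) = 2063951890$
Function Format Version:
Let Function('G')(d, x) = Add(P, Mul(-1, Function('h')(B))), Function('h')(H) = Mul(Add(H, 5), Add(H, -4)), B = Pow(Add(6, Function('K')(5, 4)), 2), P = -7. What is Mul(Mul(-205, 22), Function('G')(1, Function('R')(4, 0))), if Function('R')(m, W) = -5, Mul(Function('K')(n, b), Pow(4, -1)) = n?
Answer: 2063951890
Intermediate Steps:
Function('K')(n, b) = Mul(4, n)
B = 676 (B = Pow(Add(6, Mul(4, 5)), 2) = Pow(Add(6, 20), 2) = Pow(26, 2) = 676)
Function('h')(H) = Mul(Add(-4, H), Add(5, H)) (Function('h')(H) = Mul(Add(5, H), Add(-4, H)) = Mul(Add(-4, H), Add(5, H)))
Function('G')(d, x) = -457639 (Function('G')(d, x) = Add(-7, Mul(-1, Add(-20, 676, Pow(676, 2)))) = Add(-7, Mul(-1, Add(-20, 676, 456976))) = Add(-7, Mul(-1, 457632)) = Add(-7, -457632) = -457639)
Mul(Mul(-205, 22), Function('G')(1, Function('R')(4, 0))) = Mul(Mul(-205, 22), -457639) = Mul(-4510, -457639) = 2063951890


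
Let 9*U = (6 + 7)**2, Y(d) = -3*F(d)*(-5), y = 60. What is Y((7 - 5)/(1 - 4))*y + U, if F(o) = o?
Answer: -5231/9 ≈ -581.22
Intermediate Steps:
Y(d) = 15*d (Y(d) = -3*d*(-5) = 15*d)
U = 169/9 (U = (6 + 7)**2/9 = (1/9)*13**2 = (1/9)*169 = 169/9 ≈ 18.778)
Y((7 - 5)/(1 - 4))*y + U = (15*((7 - 5)/(1 - 4)))*60 + 169/9 = (15*(2/(-3)))*60 + 169/9 = (15*(2*(-1/3)))*60 + 169/9 = (15*(-2/3))*60 + 169/9 = -10*60 + 169/9 = -600 + 169/9 = -5231/9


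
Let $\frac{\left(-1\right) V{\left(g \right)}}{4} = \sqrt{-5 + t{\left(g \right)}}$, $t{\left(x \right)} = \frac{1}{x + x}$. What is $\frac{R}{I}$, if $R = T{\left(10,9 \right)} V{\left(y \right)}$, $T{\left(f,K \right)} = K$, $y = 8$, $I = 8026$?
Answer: $- \frac{9 i \sqrt{79}}{8026} \approx - 0.0099668 i$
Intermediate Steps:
$t{\left(x \right)} = \frac{1}{2 x}$
$V{\left(g \right)} = - 4 \sqrt{-5 + \frac{1}{2 g}}$
$R = - 9 i \sqrt{79}$ ($R = 9 \left(- 2 \sqrt{-20 + \frac{2}{8}}\right) = 9 \left(- 2 \sqrt{-20 + 2 \cdot \frac{1}{8}}\right) = 9 \left(- 2 \sqrt{-20 + \frac{1}{4}}\right) = 9 \left(- 2 \sqrt{- \frac{79}{4}}\right) = 9 \left(- 2 \frac{i \sqrt{79}}{2}\right) = 9 \left(- i \sqrt{79}\right) = - 9 i \sqrt{79} \approx - 79.994 i$)
$\frac{R}{I} = \frac{\left(-9\right) i \sqrt{79}}{8026} = - 9 i \sqrt{79} \cdot \frac{1}{8026} = - \frac{9 i \sqrt{79}}{8026}$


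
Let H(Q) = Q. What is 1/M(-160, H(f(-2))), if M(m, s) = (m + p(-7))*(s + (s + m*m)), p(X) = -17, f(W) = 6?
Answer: -1/4533324 ≈ -2.2059e-7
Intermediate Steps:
M(m, s) = (-17 + m)*(m**2 + 2*s) (M(m, s) = (m - 17)*(s + (s + m*m)) = (-17 + m)*(s + (s + m**2)) = (-17 + m)*(m**2 + 2*s))
1/M(-160, H(f(-2))) = 1/((-160)**3 - 34*6 - 17*(-160)**2 + 2*(-160)*6) = 1/(-4096000 - 204 - 17*25600 - 1920) = 1/(-4096000 - 204 - 435200 - 1920) = 1/(-4533324) = -1/4533324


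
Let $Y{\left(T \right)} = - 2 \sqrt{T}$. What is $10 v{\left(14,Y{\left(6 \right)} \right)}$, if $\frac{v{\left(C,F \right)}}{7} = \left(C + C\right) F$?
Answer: $- 3920 \sqrt{6} \approx -9602.0$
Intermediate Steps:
$v{\left(C,F \right)} = 14 C F$ ($v{\left(C,F \right)} = 7 \left(C + C\right) F = 7 \cdot 2 C F = 14 C F$)
$10 v{\left(14,Y{\left(6 \right)} \right)} = 10 \cdot 14 \cdot 14 \left(- 2 \sqrt{6}\right) = 10 \left(- 392 \sqrt{6}\right) = - 3920 \sqrt{6}$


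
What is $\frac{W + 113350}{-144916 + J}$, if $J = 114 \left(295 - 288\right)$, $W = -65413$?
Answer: $- \frac{47937}{144118} \approx -0.33262$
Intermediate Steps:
$J = 798$ ($J = 114 \cdot 7 = 798$)
$\frac{W + 113350}{-144916 + J} = \frac{-65413 + 113350}{-144916 + 798} = \frac{47937}{-144118} = 47937 \left(- \frac{1}{144118}\right) = - \frac{47937}{144118}$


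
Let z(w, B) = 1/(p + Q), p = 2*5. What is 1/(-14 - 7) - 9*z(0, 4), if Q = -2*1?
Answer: -197/168 ≈ -1.1726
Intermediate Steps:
Q = -2
p = 10
z(w, B) = ⅛ (z(w, B) = 1/(10 - 2) = 1/8 = ⅛)
1/(-14 - 7) - 9*z(0, 4) = 1/(-14 - 7) - 9*⅛ = 1/(-21) - 9/8 = -1/21 - 9/8 = -197/168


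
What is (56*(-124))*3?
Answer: -20832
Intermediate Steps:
(56*(-124))*3 = -6944*3 = -20832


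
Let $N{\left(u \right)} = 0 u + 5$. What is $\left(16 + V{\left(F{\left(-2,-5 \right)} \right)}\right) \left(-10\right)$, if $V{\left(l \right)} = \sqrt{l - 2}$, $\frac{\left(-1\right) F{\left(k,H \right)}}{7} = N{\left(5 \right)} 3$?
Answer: $-160 - 10 i \sqrt{107} \approx -160.0 - 103.44 i$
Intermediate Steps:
$N{\left(u \right)} = 5$ ($N{\left(u \right)} = 0 + 5 = 5$)
$F{\left(k,H \right)} = -105$ ($F{\left(k,H \right)} = - 7 \cdot 5 \cdot 3 = \left(-7\right) 15 = -105$)
$V{\left(l \right)} = \sqrt{-2 + l}$
$\left(16 + V{\left(F{\left(-2,-5 \right)} \right)}\right) \left(-10\right) = \left(16 + \sqrt{-2 - 105}\right) \left(-10\right) = \left(16 + \sqrt{-107}\right) \left(-10\right) = \left(16 + i \sqrt{107}\right) \left(-10\right) = -160 - 10 i \sqrt{107}$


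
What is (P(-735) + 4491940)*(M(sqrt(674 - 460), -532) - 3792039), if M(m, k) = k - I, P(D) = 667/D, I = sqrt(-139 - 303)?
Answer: -12521458482994043/735 - 3301575233*I*sqrt(442)/735 ≈ -1.7036e+13 - 9.4438e+7*I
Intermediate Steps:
I = I*sqrt(442) (I = sqrt(-442) = I*sqrt(442) ≈ 21.024*I)
M(m, k) = k - I*sqrt(442)
(P(-735) + 4491940)*(M(sqrt(674 - 460), -532) - 3792039) = (667/(-735) + 4491940)*((-532 - I*sqrt(442)) - 3792039) = (667*(-1/735) + 4491940)*(-3792571 - I*sqrt(442)) = (-667/735 + 4491940)*(-3792571 - I*sqrt(442)) = 3301575233*(-3792571 - I*sqrt(442))/735 = -12521458482994043/735 - 3301575233*I*sqrt(442)/735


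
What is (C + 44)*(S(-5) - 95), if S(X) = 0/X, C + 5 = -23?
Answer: -1520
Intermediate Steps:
C = -28 (C = -5 - 23 = -28)
S(X) = 0
(C + 44)*(S(-5) - 95) = (-28 + 44)*(0 - 95) = 16*(-95) = -1520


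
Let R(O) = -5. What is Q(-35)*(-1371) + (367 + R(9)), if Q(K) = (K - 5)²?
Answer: -2193238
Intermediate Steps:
Q(K) = (-5 + K)²
Q(-35)*(-1371) + (367 + R(9)) = (-5 - 35)²*(-1371) + (367 - 5) = (-40)²*(-1371) + 362 = 1600*(-1371) + 362 = -2193600 + 362 = -2193238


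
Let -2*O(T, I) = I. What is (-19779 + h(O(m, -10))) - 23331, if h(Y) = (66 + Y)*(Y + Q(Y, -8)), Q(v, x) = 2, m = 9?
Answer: -42613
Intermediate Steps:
O(T, I) = -I/2
h(Y) = (2 + Y)*(66 + Y) (h(Y) = (66 + Y)*(Y + 2) = (66 + Y)*(2 + Y) = (2 + Y)*(66 + Y))
(-19779 + h(O(m, -10))) - 23331 = (-19779 + (132 + (-½*(-10))² + 68*(-½*(-10)))) - 23331 = (-19779 + (132 + 5² + 68*5)) - 23331 = (-19779 + (132 + 25 + 340)) - 23331 = (-19779 + 497) - 23331 = -19282 - 23331 = -42613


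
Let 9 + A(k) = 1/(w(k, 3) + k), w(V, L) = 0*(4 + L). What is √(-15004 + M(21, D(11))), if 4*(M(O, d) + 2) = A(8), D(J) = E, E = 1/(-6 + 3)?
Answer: I*√960526/8 ≈ 122.51*I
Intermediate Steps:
w(V, L) = 0
E = -⅓ (E = 1/(-3) = -⅓ ≈ -0.33333)
D(J) = -⅓
A(k) = -9 + 1/k (A(k) = -9 + 1/(0 + k) = -9 + 1/k)
M(O, d) = -135/32 (M(O, d) = -2 + (-9 + 1/8)/4 = -2 + (-9 + ⅛)/4 = -2 + (¼)*(-71/8) = -2 - 71/32 = -135/32)
√(-15004 + M(21, D(11))) = √(-15004 - 135/32) = √(-480263/32) = I*√960526/8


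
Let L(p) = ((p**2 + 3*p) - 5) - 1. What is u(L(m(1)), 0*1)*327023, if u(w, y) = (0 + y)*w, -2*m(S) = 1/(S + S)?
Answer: 0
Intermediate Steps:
m(S) = -1/(4*S) (m(S) = -1/(2*(S + S)) = -1/(2*S)/2 = -1/(4*S))
L(p) = -6 + p**2 + 3*p (L(p) = (-5 + p**2 + 3*p) - 1 = -6 + p**2 + 3*p)
u(w, y) = w*y (u(w, y) = y*w = w*y)
u(L(m(1)), 0*1)*327023 = ((-6 + (-1/4/1)**2 + 3*(-1/4/1))*(0*1))*327023 = ((-6 + (-1/4*1)**2 + 3*(-1/4*1))*0)*327023 = ((-6 + (-1/4)**2 + 3*(-1/4))*0)*327023 = ((-6 + 1/16 - 3/4)*0)*327023 = -107/16*0*327023 = 0*327023 = 0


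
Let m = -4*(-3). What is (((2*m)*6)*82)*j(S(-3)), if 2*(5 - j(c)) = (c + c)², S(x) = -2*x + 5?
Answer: -2798496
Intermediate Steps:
m = 12
S(x) = 5 - 2*x
j(c) = 5 - 2*c² (j(c) = 5 - (c + c)²/2 = 5 - 4*c²/2 = 5 - 2*c²)
(((2*m)*6)*82)*j(S(-3)) = (((2*12)*6)*82)*(5 - 2*(5 - 2*(-3))²) = ((24*6)*82)*(5 - 2*(5 + 6)²) = (144*82)*(5 - 2*11²) = 11808*(5 - 2*121) = 11808*(5 - 242) = 11808*(-237) = -2798496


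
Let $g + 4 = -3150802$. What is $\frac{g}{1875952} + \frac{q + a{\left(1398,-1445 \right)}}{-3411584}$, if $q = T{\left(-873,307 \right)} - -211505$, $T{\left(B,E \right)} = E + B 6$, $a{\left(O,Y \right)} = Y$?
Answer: $- \frac{695878218407}{399997989248} \approx -1.7397$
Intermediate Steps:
$g = -3150806$ ($g = -4 - 3150802 = -3150806$)
$T{\left(B,E \right)} = E + 6 B$
$q = 206574$ ($q = \left(307 + 6 \left(-873\right)\right) - -211505 = \left(307 - 5238\right) + 211505 = -4931 + 211505 = 206574$)
$\frac{g}{1875952} + \frac{q + a{\left(1398,-1445 \right)}}{-3411584} = - \frac{3150806}{1875952} + \frac{206574 - 1445}{-3411584} = \left(-3150806\right) \frac{1}{1875952} + 205129 \left(- \frac{1}{3411584}\right) = - \frac{1575403}{937976} - \frac{205129}{3411584} = - \frac{695878218407}{399997989248}$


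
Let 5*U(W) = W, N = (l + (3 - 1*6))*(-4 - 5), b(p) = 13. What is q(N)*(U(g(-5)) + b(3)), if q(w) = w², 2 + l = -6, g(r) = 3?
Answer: 666468/5 ≈ 1.3329e+5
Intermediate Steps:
l = -8 (l = -2 - 6 = -8)
N = 99 (N = (-8 + (3 - 1*6))*(-4 - 5) = (-8 + (3 - 6))*(-9) = (-8 - 3)*(-9) = -11*(-9) = 99)
U(W) = W/5
q(N)*(U(g(-5)) + b(3)) = 99²*((⅕)*3 + 13) = 9801*(⅗ + 13) = 9801*(68/5) = 666468/5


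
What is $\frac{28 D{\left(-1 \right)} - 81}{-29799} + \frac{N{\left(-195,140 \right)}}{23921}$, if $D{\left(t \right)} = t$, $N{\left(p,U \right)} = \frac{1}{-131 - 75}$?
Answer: $\frac{537092335}{146841307074} \approx 0.0036576$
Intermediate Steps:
$N{\left(p,U \right)} = - \frac{1}{206}$ ($N{\left(p,U \right)} = \frac{1}{-206} = - \frac{1}{206}$)
$\frac{28 D{\left(-1 \right)} - 81}{-29799} + \frac{N{\left(-195,140 \right)}}{23921} = \frac{28 \left(-1\right) - 81}{-29799} - \frac{1}{206 \cdot 23921} = \left(-28 - 81\right) \left(- \frac{1}{29799}\right) - \frac{1}{4927726} = \left(-109\right) \left(- \frac{1}{29799}\right) - \frac{1}{4927726} = \frac{109}{29799} - \frac{1}{4927726} = \frac{537092335}{146841307074}$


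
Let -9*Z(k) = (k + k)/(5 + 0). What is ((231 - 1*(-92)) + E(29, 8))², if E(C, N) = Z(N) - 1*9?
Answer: 199204996/2025 ≈ 98373.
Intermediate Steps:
Z(k) = -2*k/45 (Z(k) = -(k + k)/(9*(5 + 0)) = -2*k/(9*5) = -2*k/45)
E(C, N) = -9 - 2*N/45 (E(C, N) = -2*N/45 - 1*9 = -2*N/45 - 9 = -9 - 2*N/45)
((231 - 1*(-92)) + E(29, 8))² = ((231 - 1*(-92)) + (-9 - 2/45*8))² = ((231 + 92) + (-9 - 16/45))² = (323 - 421/45)² = (14114/45)² = 199204996/2025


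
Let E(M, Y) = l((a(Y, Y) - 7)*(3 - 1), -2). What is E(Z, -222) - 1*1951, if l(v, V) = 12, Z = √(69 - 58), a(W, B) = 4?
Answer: -1939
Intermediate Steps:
Z = √11 ≈ 3.3166
E(M, Y) = 12
E(Z, -222) - 1*1951 = 12 - 1*1951 = 12 - 1951 = -1939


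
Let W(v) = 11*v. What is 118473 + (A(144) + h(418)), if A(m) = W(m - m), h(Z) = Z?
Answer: 118891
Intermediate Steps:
A(m) = 0 (A(m) = 11*(m - m) = 11*0 = 0)
118473 + (A(144) + h(418)) = 118473 + (0 + 418) = 118473 + 418 = 118891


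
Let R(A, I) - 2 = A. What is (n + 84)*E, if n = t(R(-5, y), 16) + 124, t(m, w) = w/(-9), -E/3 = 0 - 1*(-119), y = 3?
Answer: -220864/3 ≈ -73621.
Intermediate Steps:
R(A, I) = 2 + A
E = -357 (E = -3*(0 - 1*(-119)) = -3*(0 + 119) = -3*119 = -357)
t(m, w) = -w/9 (t(m, w) = w*(-⅑) = -w/9)
n = 1100/9 (n = -⅑*16 + 124 = -16/9 + 124 = 1100/9 ≈ 122.22)
(n + 84)*E = (1100/9 + 84)*(-357) = (1856/9)*(-357) = -220864/3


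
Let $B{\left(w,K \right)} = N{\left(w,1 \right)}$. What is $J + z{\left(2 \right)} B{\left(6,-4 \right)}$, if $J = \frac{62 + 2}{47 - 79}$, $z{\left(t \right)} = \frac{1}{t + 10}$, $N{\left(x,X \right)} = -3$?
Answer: $- \frac{9}{4} \approx -2.25$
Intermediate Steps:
$B{\left(w,K \right)} = -3$
$z{\left(t \right)} = \frac{1}{10 + t}$
$J = -2$ ($J = \frac{64}{-32} = 64 \left(- \frac{1}{32}\right) = -2$)
$J + z{\left(2 \right)} B{\left(6,-4 \right)} = -2 + \frac{1}{10 + 2} \left(-3\right) = -2 + \frac{1}{12} \left(-3\right) = -2 - \frac{1}{4} = - \frac{9}{4}$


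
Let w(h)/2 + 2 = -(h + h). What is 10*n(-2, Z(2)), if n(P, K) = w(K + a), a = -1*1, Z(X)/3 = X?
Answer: -240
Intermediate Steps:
Z(X) = 3*X
a = -1
w(h) = -4 - 4*h (w(h) = -4 + 2*(-(h + h)) = -4 + 2*(-2*h) = -4 - 4*h)
n(P, K) = -4*K (n(P, K) = -4 - 4*(K - 1) = -4 - 4*(-1 + K) = -4 + (4 - 4*K) = -4*K)
10*n(-2, Z(2)) = 10*(-12*2) = 10*(-4*6) = 10*(-24) = -240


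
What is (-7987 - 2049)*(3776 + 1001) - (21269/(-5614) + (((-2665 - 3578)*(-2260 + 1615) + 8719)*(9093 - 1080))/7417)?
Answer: -2177792261702591/41639038 ≈ -5.2302e+7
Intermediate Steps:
(-7987 - 2049)*(3776 + 1001) - (21269/(-5614) + (((-2665 - 3578)*(-2260 + 1615) + 8719)*(9093 - 1080))/7417) = -10036*4777 - (21269*(-1/5614) + ((-6243*(-645) + 8719)*8013)*(1/7417)) = -47941972 - (-21269/5614 + ((4026735 + 8719)*8013)*(1/7417)) = -47941972 - (-21269/5614 + (4035454*8013)*(1/7417)) = -47941972 - (-21269/5614 + 32336092902*(1/7417)) = -47941972 - (-21269/5614 + 32336092902/7417) = -47941972 - 1*181534667799655/41639038 = -47941972 - 181534667799655/41639038 = -2177792261702591/41639038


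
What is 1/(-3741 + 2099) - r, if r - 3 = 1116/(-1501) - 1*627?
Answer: 1539767579/2464642 ≈ 624.74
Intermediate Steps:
r = -937740/1501 (r = 3 + (1116/(-1501) - 1*627) = 3 + (1116*(-1/1501) - 627) = 3 + (-1116/1501 - 627) = 3 - 942243/1501 = -937740/1501 ≈ -624.74)
1/(-3741 + 2099) - r = 1/(-3741 + 2099) - 1*(-937740/1501) = 1/(-1642) + 937740/1501 = -1/1642 + 937740/1501 = 1539767579/2464642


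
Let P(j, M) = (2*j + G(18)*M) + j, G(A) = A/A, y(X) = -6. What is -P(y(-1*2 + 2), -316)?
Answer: 334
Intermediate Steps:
G(A) = 1
P(j, M) = M + 3*j (P(j, M) = (2*j + 1*M) + j = (2*j + M) + j = (M + 2*j) + j = M + 3*j)
-P(y(-1*2 + 2), -316) = -(-316 + 3*(-6)) = -(-316 - 18) = -1*(-334) = 334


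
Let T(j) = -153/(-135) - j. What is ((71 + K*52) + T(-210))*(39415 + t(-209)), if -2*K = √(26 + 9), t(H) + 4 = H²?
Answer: 351645344/15 - 2160392*√35 ≈ 1.0662e+7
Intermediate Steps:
T(j) = 17/15 - j (T(j) = -153*(-1/135) - j = 17/15 - j)
t(H) = -4 + H²
K = -√35/2 (K = -√(26 + 9)/2 = -√35/2 ≈ -2.9580)
((71 + K*52) + T(-210))*(39415 + t(-209)) = ((71 - √35/2*52) + (17/15 - 1*(-210)))*(39415 + (-4 + (-209)²)) = ((71 - 26*√35) + (17/15 + 210))*(39415 + (-4 + 43681)) = ((71 - 26*√35) + 3167/15)*(39415 + 43677) = (4232/15 - 26*√35)*83092 = 351645344/15 - 2160392*√35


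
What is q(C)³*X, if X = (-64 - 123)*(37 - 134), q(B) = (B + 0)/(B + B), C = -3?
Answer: 18139/8 ≈ 2267.4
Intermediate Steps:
q(B) = ½ (q(B) = B/((2*B)) = B*(1/(2*B)) = ½)
X = 18139 (X = -187*(-97) = 18139)
q(C)³*X = (½)³*18139 = (⅛)*18139 = 18139/8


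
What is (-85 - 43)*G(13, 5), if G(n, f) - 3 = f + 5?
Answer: -1664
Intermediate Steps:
G(n, f) = 8 + f (G(n, f) = 3 + (f + 5) = 3 + (5 + f) = 8 + f)
(-85 - 43)*G(13, 5) = (-85 - 43)*(8 + 5) = -128*13 = -1664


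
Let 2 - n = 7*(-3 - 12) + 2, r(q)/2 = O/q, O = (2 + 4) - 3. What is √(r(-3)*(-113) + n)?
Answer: √331 ≈ 18.193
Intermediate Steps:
O = 3 (O = 6 - 3 = 3)
r(q) = 6/q (r(q) = 2*(3/q) = 6/q)
n = 105 (n = 2 - (7*(-3 - 12) + 2) = 2 - (7*(-15) + 2) = 2 - (-105 + 2) = 2 - 1*(-103) = 2 + 103 = 105)
√(r(-3)*(-113) + n) = √((6/(-3))*(-113) + 105) = √((6*(-⅓))*(-113) + 105) = √(-2*(-113) + 105) = √(226 + 105) = √331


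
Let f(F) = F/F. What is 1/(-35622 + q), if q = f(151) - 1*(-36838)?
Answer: 1/1217 ≈ 0.00082169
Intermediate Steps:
f(F) = 1
q = 36839 (q = 1 - 1*(-36838) = 1 + 36838 = 36839)
1/(-35622 + q) = 1/(-35622 + 36839) = 1/1217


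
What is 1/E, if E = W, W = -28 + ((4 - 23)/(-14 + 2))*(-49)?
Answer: -12/1267 ≈ -0.0094712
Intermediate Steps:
W = -1267/12 (W = -28 - 19/(-12)*(-49) = -28 - 19*(-1/12)*(-49) = -28 + (19/12)*(-49) = -28 - 931/12 = -1267/12 ≈ -105.58)
E = -1267/12 ≈ -105.58
1/E = 1/(-1267/12) = -12/1267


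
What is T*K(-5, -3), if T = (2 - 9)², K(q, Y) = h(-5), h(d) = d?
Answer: -245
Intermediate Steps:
K(q, Y) = -5
T = 49 (T = (-7)² = 49)
T*K(-5, -3) = 49*(-5) = -245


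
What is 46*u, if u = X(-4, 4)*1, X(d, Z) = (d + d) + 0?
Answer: -368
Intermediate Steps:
X(d, Z) = 2*d (X(d, Z) = 2*d + 0 = 2*d)
u = -8 (u = (2*(-4))*1 = -8*1 = -8)
46*u = 46*(-8) = -368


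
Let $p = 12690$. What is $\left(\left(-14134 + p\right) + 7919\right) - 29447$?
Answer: $-22972$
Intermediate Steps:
$\left(\left(-14134 + p\right) + 7919\right) - 29447 = \left(\left(-14134 + 12690\right) + 7919\right) - 29447 = \left(-1444 + 7919\right) - 29447 = 6475 - 29447 = -22972$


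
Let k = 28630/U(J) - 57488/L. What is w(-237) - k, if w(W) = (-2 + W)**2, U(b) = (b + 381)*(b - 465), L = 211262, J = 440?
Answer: 24769259818081/433615255 ≈ 57123.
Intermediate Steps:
U(b) = (-465 + b)*(381 + b) (U(b) = (381 + b)*(-465 + b) = (-465 + b)*(381 + b))
k = -722837226/433615255 (k = 28630/(-177165 + 440**2 - 84*440) - 57488/211262 = 28630/(-177165 + 193600 - 36960) - 57488*1/211262 = 28630/(-20525) - 28744/105631 = 28630*(-1/20525) - 28744/105631 = -5726/4105 - 28744/105631 = -722837226/433615255 ≈ -1.6670)
w(-237) - k = (-2 - 237)**2 - 1*(-722837226/433615255) = (-239)**2 + 722837226/433615255 = 57121 + 722837226/433615255 = 24769259818081/433615255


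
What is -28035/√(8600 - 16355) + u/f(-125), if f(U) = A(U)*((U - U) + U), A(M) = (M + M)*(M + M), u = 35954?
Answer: -17977/3906250 + 1869*I*√7755/517 ≈ -0.0046021 + 318.35*I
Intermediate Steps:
A(M) = 4*M² (A(M) = (2*M)*(2*M) = 4*M²)
f(U) = 4*U³ (f(U) = (4*U²)*((U - U) + U) = (4*U²)*(0 + U) = (4*U²)*U = 4*U³)
-28035/√(8600 - 16355) + u/f(-125) = -28035/√(8600 - 16355) + 35954/((4*(-125)³)) = -28035*(-I*√7755/7755) + 35954/((4*(-1953125))) = -28035*(-I*√7755/7755) + 35954/(-7812500) = -(-1869)*I*√7755/517 + 35954*(-1/7812500) = 1869*I*√7755/517 - 17977/3906250 = -17977/3906250 + 1869*I*√7755/517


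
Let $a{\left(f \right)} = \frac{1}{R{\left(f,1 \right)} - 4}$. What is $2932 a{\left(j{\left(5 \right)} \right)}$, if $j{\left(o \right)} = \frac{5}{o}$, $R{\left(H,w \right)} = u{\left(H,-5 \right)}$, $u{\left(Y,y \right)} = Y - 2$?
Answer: $- \frac{2932}{5} \approx -586.4$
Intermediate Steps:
$u{\left(Y,y \right)} = -2 + Y$ ($u{\left(Y,y \right)} = Y - 2 = -2 + Y$)
$R{\left(H,w \right)} = -2 + H$
$a{\left(f \right)} = \frac{1}{-6 + f}$ ($a{\left(f \right)} = \frac{1}{\left(-2 + f\right) - 4} = \frac{1}{-6 + f}$)
$2932 a{\left(j{\left(5 \right)} \right)} = \frac{2932}{-6 + \frac{5}{5}} = \frac{2932}{-6 + 5 \cdot \frac{1}{5}} = \frac{2932}{-6 + 1} = \frac{2932}{-5} = 2932 \left(- \frac{1}{5}\right) = - \frac{2932}{5}$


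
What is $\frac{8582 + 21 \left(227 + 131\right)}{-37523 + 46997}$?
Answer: $\frac{8050}{4737} \approx 1.6994$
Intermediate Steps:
$\frac{8582 + 21 \left(227 + 131\right)}{-37523 + 46997} = \frac{8582 + 21 \cdot 358}{9474} = \left(8582 + 7518\right) \frac{1}{9474} = 16100 \cdot \frac{1}{9474} = \frac{8050}{4737}$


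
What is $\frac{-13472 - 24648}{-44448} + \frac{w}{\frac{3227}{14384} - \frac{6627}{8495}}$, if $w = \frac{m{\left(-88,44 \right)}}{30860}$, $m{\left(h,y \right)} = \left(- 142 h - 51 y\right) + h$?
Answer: $\frac{154280183419049}{582181064253924} \approx 0.265$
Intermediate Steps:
$m{\left(h,y \right)} = - 141 h - 51 y$
$w = \frac{2541}{7715}$ ($w = \frac{\left(-141\right) \left(-88\right) - 2244}{30860} = \left(12408 - 2244\right) \frac{1}{30860} = 10164 \cdot \frac{1}{30860} = \frac{2541}{7715} \approx 0.32936$)
$\frac{-13472 - 24648}{-44448} + \frac{w}{\frac{3227}{14384} - \frac{6627}{8495}} = \frac{-13472 - 24648}{-44448} + \frac{2541}{7715 \left(\frac{3227}{14384} - \frac{6627}{8495}\right)} = \left(-38120\right) \left(- \frac{1}{44448}\right) + \frac{2541}{7715 \left(3227 \cdot \frac{1}{14384} - \frac{6627}{8495}\right)} = \frac{4765}{5556} + \frac{2541}{7715 \left(\frac{3227}{14384} - \frac{6627}{8495}\right)} = \frac{4765}{5556} + \frac{2541}{7715 \left(- \frac{67909403}{122192080}\right)} = \frac{4765}{5556} + \frac{2541}{7715} \left(- \frac{122192080}{67909403}\right) = \frac{4765}{5556} - \frac{62098015056}{104784208829} = \frac{154280183419049}{582181064253924}$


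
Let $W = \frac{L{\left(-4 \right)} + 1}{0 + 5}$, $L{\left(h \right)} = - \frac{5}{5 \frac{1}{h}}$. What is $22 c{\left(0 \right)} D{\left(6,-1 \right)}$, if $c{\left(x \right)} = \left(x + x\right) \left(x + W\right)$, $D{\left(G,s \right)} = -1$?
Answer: $0$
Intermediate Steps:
$L{\left(h \right)} = - h$ ($L{\left(h \right)} = - 5 \frac{h}{5} = - h$)
$W = 1$ ($W = \frac{\left(-1\right) \left(-4\right) + 1}{0 + 5} = \frac{4 + 1}{5} = 5 \cdot \frac{1}{5} = 1$)
$c{\left(x \right)} = 2 x \left(1 + x\right)$ ($c{\left(x \right)} = \left(x + x\right) \left(x + 1\right) = 2 x \left(1 + x\right)$)
$22 c{\left(0 \right)} D{\left(6,-1 \right)} = 22 \cdot 2 \cdot 0 \left(1 + 0\right) \left(-1\right) = 22 \cdot 2 \cdot 0 \cdot 1 \left(-1\right) = 22 \cdot 0 \left(-1\right) = 0 \left(-1\right) = 0$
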